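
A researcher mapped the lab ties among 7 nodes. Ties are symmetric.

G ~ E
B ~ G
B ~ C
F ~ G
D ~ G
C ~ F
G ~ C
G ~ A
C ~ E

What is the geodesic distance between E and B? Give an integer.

One shortest route is E – G – B, which uses 2 edges, and E and B are not directly tied, so nothing shorter exists. So d(E,B) = 2.

2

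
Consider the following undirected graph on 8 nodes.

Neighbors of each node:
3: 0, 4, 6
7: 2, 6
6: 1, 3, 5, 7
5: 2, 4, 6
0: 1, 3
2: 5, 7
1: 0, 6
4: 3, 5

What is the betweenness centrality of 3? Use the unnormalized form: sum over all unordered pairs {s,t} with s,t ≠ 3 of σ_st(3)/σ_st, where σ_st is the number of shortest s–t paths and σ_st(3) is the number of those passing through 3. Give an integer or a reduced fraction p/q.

Pairs whose geodesics pass through 3 — 5–0: 2/3; 2–0: 3/5; 7–0: 1/2; 7–4: 1/3; 6–0: 1/2; 6–4: 1/2; 1–4: 2/3; 0–4: 1.
All other pairs contribute 0.
Summing the contributions gives betweenness(3) = 143/30.

143/30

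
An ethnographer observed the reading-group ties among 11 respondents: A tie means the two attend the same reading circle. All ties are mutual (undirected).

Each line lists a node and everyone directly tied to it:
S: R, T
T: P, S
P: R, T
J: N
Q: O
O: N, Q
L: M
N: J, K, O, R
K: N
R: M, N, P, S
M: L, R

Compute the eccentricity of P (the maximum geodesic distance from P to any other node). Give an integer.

4

Distances from P: J:3, K:3, L:3, M:2, N:2, O:3, Q:4, R:1, S:2, T:1.
The largest is 4 (to Q), so the eccentricity of P is 4.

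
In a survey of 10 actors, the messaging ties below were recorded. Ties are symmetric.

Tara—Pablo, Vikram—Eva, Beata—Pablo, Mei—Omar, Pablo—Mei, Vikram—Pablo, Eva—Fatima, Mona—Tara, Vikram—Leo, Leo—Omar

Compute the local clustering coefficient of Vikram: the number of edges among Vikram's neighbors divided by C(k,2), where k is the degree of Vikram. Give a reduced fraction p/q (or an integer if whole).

Vikram's neighbors: Eva, Leo, and Pablo (k = 3).
Possible neighbor pairs: C(3,2) = 3. Edges among them: none → e = 0.
Clustering(Vikram) = 0/3 = 0.

0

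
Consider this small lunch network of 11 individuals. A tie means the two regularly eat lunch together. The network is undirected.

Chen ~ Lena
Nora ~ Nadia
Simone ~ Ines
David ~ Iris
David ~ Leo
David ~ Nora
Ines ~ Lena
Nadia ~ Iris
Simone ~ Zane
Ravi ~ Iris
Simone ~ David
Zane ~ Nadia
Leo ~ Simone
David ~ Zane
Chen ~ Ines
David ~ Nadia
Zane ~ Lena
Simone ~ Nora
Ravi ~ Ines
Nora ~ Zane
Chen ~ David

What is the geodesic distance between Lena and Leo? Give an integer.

3

One shortest route is Lena – Zane – Simone – Leo, which uses 3 edges, and at distance 2 from Lena we only reach {David, Nadia, Nora, Ravi, Simone}, which does not include Leo. So d(Lena,Leo) = 3.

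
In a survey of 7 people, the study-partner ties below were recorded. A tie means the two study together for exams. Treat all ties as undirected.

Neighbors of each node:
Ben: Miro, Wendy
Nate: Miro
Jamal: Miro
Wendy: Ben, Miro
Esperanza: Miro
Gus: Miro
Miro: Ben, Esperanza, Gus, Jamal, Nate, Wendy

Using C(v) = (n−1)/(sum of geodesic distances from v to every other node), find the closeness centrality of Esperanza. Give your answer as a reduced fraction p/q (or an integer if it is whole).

Distances from Esperanza: Ben:2, Gus:2, Jamal:2, Miro:1, Nate:2, Wendy:2. Sum = 11.
n = 7, so closeness = 6/11.

6/11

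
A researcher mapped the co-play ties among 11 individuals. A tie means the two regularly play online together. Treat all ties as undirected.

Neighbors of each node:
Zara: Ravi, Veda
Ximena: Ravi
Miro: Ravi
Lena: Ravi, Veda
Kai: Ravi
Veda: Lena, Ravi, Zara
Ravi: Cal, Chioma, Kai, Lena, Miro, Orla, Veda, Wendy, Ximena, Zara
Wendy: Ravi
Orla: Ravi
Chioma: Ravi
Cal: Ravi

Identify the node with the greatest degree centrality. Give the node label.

Ravi

Degrees — Cal:1, Chioma:1, Kai:1, Lena:2, Miro:1, Orla:1, Ravi:10, Veda:3, Wendy:1, Ximena:1, Zara:2.
The maximum is 10, attained only by Ravi.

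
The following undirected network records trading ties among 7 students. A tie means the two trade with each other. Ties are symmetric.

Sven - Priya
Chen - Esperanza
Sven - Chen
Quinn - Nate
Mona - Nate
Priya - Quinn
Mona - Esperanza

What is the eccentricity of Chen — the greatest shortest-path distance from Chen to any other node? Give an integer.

3

Distances from Chen: Esperanza:1, Mona:2, Nate:3, Priya:2, Quinn:3, Sven:1.
The largest is 3 (to Nate and Quinn), so the eccentricity of Chen is 3.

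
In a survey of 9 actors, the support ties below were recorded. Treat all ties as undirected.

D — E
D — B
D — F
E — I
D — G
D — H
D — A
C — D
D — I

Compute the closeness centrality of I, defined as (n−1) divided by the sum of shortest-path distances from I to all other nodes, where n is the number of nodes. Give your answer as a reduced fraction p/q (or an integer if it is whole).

4/7

Distances from I: A:2, B:2, C:2, D:1, E:1, F:2, G:2, H:2. Sum = 14.
n = 9, so closeness = 8/14 = 4/7.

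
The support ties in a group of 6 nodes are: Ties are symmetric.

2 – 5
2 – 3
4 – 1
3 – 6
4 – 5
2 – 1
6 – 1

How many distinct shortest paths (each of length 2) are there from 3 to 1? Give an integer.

The shortest distance is 2. The length-2 paths are: 3–6–1; 3–2–1.
That gives 2 distinct shortest paths.

2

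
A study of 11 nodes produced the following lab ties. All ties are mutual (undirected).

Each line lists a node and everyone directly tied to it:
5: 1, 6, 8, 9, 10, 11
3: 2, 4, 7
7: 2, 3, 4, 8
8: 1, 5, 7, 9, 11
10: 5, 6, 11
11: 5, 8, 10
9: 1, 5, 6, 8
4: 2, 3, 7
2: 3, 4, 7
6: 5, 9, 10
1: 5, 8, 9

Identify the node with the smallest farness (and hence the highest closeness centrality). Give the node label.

Farness (sum of distances to all others) for each node — 1:20, 2:25, 3:25, 4:25, 5:17, 6:24, 7:18, 8:15, 9:19, 10:24, 11:20.
The smallest farness is 15, for 8, so 8 has the highest closeness.

8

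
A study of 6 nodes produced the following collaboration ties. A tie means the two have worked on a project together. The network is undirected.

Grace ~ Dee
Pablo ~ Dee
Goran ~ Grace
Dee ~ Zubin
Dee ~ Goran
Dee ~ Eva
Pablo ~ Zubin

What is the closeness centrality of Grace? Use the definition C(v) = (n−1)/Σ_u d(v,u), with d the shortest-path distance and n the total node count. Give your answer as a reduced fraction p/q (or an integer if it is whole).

Distances from Grace: Dee:1, Eva:2, Goran:1, Pablo:2, Zubin:2. Sum = 8.
n = 6, so closeness = 5/8.

5/8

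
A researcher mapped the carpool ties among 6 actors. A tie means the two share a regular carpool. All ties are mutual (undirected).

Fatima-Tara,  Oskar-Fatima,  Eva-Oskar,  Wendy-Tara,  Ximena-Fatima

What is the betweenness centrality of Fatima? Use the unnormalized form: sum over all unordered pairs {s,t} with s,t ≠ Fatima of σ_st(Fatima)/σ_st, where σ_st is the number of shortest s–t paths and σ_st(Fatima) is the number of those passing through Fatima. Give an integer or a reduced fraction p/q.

8

Pairs whose geodesics pass through Fatima — Wendy–Eva: 1; Wendy–Oskar: 1; Wendy–Ximena: 1; Eva–Ximena: 1; Eva–Tara: 1; Oskar–Ximena: 1; Oskar–Tara: 1; Ximena–Tara: 1.
All other pairs contribute 0.
Summing the contributions gives betweenness(Fatima) = 8.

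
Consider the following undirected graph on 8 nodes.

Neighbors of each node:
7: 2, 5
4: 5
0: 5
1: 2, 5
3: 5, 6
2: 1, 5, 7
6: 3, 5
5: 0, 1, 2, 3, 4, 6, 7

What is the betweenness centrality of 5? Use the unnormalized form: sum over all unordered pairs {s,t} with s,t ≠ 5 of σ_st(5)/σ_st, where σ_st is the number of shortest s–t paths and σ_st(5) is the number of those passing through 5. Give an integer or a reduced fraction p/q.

35/2

Pairs whose geodesics pass through 5 — 1–0: 1; 1–6: 1; 1–3: 1; 1–7: 1/2; 1–4: 1; 0–6: 1; 0–3: 1; 0–2: 1; 0–7: 1; 0–4: 1; 6–2: 1; 6–7: 1; 6–4: 1; 3–2: 1 … (+4 more pairs).
All other pairs contribute 0.
Summing the contributions gives betweenness(5) = 35/2.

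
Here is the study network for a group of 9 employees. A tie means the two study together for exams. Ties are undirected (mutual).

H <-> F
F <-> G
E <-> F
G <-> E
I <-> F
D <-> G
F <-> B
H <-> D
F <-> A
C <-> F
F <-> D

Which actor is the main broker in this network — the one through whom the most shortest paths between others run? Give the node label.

F

Unnormalized betweenness of each node: A:0, B:0, C:0, D:1/2, E:0, F:24, G:1/2, H:0, I:0.
F has the largest value, 24, making it the main broker — the node through which the most shortest paths run.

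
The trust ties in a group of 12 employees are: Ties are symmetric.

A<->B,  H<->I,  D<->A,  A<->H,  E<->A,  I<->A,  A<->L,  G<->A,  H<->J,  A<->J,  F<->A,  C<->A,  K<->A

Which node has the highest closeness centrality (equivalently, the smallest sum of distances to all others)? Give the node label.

A

Farness (sum of distances to all others) for each node — A:11, B:21, C:21, D:21, E:21, F:21, G:21, H:19, I:20, J:20, K:21, L:21.
The smallest farness is 11, for A, so A has the highest closeness.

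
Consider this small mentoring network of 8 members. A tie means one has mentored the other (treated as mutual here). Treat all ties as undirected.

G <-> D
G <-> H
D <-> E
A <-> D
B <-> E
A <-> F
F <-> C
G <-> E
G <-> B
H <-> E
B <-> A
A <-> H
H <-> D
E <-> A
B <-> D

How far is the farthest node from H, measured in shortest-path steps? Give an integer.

3

Distances from H: A:1, B:2, C:3, D:1, E:1, F:2, G:1.
The largest is 3 (to C), so the eccentricity of H is 3.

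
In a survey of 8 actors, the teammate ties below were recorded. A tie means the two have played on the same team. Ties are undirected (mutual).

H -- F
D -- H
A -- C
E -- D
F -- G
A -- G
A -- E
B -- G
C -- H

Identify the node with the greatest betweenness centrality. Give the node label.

G

Unnormalized betweenness of each node: A:13/2, B:0, C:1, D:3/2, E:2, F:3, G:15/2, H:9/2.
G has the largest value, 15/2, making it the main broker — the node through which the most shortest paths run.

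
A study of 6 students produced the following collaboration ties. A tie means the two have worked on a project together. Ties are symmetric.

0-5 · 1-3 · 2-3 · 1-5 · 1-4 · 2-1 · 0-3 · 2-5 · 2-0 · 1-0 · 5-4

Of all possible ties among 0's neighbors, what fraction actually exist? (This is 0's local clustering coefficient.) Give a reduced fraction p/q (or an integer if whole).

0's neighbors: 1, 2, 3, and 5 (k = 4).
Possible neighbor pairs: C(4,2) = 6. Edges among them: 1–2, 1–3, 1–5, 2–3, 2–5 → e = 5.
Clustering(0) = 5/6.

5/6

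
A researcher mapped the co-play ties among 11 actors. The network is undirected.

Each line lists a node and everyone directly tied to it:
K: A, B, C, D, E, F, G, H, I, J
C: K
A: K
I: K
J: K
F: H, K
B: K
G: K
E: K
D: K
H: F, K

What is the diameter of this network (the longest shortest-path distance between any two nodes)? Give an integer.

Eccentricity of each node (its greatest distance to any other): A:2, B:2, C:2, D:2, E:2, F:2, G:2, H:2, I:2, J:2, K:1.
The maximum eccentricity is 2, realized for instance by the pair H–G via H – K – G. So the diameter is 2.

2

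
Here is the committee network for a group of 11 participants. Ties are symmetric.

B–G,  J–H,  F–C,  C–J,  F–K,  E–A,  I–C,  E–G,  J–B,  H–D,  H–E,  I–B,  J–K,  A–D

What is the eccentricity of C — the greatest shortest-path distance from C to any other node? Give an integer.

Distances from C: A:4, B:2, D:3, E:3, F:1, G:3, H:2, I:1, J:1, K:2.
The largest is 4 (to A), so the eccentricity of C is 4.

4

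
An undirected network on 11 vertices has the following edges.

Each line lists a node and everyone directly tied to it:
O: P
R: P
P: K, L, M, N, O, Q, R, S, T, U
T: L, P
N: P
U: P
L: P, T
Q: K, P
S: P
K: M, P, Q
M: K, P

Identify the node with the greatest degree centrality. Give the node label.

Degrees — K:3, L:2, M:2, N:1, O:1, P:10, Q:2, R:1, S:1, T:2, U:1.
The maximum is 10, attained only by P.

P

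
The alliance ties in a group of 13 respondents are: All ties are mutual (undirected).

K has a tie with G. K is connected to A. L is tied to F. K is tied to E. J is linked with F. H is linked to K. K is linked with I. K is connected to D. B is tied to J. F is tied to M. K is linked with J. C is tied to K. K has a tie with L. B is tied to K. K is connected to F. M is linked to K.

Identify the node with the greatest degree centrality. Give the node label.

Degrees — A:1, B:2, C:1, D:1, E:1, F:4, G:1, H:1, I:1, J:3, K:12, L:2, M:2.
The maximum is 12, attained only by K.

K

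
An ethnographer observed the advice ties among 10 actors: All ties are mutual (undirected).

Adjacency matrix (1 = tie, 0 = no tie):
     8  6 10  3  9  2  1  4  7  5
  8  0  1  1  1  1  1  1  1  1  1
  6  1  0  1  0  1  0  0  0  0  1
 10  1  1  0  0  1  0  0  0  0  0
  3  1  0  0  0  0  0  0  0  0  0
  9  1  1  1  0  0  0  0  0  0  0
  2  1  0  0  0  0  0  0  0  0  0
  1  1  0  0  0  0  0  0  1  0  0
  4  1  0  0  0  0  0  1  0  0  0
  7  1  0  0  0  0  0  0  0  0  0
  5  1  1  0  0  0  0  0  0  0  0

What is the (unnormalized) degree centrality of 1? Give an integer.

1 is directly tied to 4 and 8. That is 2 neighbors, so the degree of 1 is 2.

2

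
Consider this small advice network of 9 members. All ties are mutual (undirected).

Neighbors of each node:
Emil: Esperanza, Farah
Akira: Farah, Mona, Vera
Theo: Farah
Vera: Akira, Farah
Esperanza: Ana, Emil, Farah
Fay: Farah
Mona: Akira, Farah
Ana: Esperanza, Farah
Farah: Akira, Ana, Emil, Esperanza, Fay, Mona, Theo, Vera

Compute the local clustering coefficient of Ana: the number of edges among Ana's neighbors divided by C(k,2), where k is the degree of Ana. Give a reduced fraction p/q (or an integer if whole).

Ana's neighbors: Esperanza and Farah (k = 2).
Possible neighbor pairs: C(2,2) = 1. Edges among them: Esperanza–Farah → e = 1.
Clustering(Ana) = 1/1.

1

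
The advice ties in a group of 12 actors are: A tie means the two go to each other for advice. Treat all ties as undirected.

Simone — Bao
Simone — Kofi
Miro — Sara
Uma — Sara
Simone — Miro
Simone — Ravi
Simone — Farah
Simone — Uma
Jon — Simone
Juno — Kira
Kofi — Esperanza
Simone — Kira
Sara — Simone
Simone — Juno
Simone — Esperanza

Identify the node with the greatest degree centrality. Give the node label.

Simone

Degrees — Bao:1, Esperanza:2, Farah:1, Jon:1, Juno:2, Kira:2, Kofi:2, Miro:2, Ravi:1, Sara:3, Simone:11, Uma:2.
The maximum is 11, attained only by Simone.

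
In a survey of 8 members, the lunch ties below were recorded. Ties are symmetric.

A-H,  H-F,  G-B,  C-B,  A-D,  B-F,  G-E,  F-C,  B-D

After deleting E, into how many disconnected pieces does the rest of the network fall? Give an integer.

1

E's neighbors (G) remain reachable from one another through other ties, so the rest of the network stays in one piece.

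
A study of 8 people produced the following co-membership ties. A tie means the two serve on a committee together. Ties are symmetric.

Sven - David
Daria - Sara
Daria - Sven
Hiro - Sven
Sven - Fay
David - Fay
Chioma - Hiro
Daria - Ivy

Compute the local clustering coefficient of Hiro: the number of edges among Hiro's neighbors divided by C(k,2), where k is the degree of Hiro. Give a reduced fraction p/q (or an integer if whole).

Hiro's neighbors: Chioma and Sven (k = 2).
Possible neighbor pairs: C(2,2) = 1. Edges among them: none → e = 0.
Clustering(Hiro) = 0/1.

0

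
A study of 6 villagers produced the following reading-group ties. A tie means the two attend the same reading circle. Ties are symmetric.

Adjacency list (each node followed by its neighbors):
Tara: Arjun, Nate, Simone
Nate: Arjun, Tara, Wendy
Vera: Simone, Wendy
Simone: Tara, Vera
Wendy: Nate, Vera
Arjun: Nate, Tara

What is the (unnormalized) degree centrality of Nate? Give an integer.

3

Nate is directly tied to Arjun, Tara, and Wendy. That is 3 neighbors, so the degree of Nate is 3.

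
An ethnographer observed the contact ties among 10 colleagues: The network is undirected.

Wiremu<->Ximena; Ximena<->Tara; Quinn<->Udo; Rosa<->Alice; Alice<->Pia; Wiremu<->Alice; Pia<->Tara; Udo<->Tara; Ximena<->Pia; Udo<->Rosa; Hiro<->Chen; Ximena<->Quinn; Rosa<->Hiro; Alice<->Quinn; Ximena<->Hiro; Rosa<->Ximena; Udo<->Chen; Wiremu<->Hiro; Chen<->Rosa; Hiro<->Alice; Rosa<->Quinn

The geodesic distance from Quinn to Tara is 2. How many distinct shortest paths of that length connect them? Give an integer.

The shortest distance is 2. The length-2 paths are: Quinn–Ximena–Tara; Quinn–Udo–Tara.
That gives 2 distinct shortest paths.

2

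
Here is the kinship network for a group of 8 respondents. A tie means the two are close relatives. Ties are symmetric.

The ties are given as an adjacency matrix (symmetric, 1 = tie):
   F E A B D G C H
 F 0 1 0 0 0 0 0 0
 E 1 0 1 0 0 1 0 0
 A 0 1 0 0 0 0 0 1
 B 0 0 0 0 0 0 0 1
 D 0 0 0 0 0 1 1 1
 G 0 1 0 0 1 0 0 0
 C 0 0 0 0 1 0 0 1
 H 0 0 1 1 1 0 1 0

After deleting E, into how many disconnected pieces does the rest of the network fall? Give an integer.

2

Without E, the remaining ties split the others into: {F}; {A, B, C, D, G, H}.
That's 2 separate components.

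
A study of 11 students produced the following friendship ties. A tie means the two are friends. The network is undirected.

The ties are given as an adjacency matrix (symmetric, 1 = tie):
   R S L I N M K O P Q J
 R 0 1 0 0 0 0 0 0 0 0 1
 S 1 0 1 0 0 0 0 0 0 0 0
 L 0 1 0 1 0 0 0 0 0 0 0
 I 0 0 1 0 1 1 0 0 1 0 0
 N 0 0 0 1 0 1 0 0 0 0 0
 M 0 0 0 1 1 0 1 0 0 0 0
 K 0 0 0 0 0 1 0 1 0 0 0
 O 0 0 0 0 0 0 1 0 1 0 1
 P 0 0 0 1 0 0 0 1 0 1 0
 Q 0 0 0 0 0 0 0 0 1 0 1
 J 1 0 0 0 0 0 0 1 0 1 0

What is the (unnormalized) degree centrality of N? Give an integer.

2

N is directly tied to I and M. That is 2 neighbors, so the degree of N is 2.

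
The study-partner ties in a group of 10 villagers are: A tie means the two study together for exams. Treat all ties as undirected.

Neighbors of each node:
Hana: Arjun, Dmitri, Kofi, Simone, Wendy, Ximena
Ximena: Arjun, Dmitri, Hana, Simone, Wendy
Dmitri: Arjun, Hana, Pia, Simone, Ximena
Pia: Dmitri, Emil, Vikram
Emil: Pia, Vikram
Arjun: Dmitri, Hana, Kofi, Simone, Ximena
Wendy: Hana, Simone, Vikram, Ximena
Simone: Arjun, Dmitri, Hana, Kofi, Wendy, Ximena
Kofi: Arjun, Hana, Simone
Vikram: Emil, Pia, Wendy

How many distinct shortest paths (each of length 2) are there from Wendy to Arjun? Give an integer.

3

The shortest distance is 2. The length-2 paths are: Wendy–Hana–Arjun; Wendy–Ximena–Arjun; Wendy–Simone–Arjun.
That gives 3 distinct shortest paths.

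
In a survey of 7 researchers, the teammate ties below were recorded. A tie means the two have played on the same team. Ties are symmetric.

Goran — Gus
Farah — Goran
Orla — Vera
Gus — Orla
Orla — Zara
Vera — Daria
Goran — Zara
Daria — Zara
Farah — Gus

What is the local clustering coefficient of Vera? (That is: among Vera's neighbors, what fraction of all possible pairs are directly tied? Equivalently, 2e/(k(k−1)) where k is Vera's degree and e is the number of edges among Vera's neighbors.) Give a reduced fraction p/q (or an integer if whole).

0

Vera's neighbors: Daria and Orla (k = 2).
Possible neighbor pairs: C(2,2) = 1. Edges among them: none → e = 0.
Clustering(Vera) = 0/1.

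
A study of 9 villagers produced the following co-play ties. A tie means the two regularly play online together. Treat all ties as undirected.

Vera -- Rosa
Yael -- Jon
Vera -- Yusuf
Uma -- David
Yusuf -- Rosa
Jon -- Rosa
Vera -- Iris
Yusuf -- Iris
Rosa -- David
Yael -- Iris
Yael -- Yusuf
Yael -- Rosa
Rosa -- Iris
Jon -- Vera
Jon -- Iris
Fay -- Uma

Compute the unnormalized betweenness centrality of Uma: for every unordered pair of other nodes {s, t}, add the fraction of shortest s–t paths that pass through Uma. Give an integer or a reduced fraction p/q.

7

Pairs whose geodesics pass through Uma — David–Fay: 1; Fay–Rosa: 1; Fay–Jon: 1; Fay–Yusuf: 1; Fay–Iris: 1; Fay–Yael: 1; Fay–Vera: 1.
All other pairs contribute 0.
Summing the contributions gives betweenness(Uma) = 7.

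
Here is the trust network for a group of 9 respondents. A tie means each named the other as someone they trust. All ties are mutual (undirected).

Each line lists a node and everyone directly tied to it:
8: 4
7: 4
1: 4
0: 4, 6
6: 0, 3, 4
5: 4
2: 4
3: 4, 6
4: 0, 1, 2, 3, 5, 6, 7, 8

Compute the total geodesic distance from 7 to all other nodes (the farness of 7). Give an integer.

15

Distances from 7: 0:2, 1:2, 2:2, 3:2, 4:1, 5:2, 6:2, 8:2.
Sum = 2 + 2 + 2 + 2 + 1 + 2 + 2 + 2 = 15.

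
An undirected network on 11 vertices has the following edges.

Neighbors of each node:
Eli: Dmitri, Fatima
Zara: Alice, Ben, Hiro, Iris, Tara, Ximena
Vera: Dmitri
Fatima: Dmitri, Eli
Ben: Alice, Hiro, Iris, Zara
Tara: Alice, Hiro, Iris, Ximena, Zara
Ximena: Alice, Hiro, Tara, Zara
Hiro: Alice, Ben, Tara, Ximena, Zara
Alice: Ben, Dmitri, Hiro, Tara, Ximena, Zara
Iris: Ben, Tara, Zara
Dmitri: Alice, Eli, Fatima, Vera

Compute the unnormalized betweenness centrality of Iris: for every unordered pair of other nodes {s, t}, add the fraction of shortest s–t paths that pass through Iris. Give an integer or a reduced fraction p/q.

Pairs whose geodesics pass through Iris — Ben–Tara: 1/4.
All other pairs contribute 0.
Summing the contributions gives betweenness(Iris) = 1/4.

1/4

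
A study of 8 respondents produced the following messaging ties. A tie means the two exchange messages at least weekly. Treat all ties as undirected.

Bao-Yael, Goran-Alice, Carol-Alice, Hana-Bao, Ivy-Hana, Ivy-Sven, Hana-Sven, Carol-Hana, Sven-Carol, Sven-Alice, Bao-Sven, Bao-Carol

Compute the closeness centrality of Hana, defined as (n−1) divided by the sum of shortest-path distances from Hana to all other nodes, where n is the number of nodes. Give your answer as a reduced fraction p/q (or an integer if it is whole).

7/11

Distances from Hana: Alice:2, Bao:1, Carol:1, Goran:3, Ivy:1, Sven:1, Yael:2. Sum = 11.
n = 8, so closeness = 7/11.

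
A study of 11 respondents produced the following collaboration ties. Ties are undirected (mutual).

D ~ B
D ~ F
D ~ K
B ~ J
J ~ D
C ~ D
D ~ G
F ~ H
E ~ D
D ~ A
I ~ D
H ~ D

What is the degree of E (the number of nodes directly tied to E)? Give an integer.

E is directly tied to D. That is 1 neighbor, so the degree of E is 1.

1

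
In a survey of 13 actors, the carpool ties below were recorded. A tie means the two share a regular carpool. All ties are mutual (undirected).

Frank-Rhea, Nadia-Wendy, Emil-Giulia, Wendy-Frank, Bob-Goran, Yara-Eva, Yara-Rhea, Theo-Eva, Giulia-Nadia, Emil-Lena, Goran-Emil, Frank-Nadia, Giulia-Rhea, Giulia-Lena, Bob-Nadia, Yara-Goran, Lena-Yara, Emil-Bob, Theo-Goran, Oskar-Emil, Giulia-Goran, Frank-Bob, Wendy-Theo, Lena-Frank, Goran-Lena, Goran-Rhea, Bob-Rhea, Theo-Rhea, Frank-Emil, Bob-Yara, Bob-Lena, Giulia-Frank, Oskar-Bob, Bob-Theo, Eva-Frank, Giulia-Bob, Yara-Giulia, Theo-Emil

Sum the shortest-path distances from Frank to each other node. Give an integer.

16

Distances from Frank: Bob:1, Emil:1, Eva:1, Giulia:1, Goran:2, Lena:1, Nadia:1, Oskar:2, Rhea:1, Theo:2, Wendy:1, Yara:2.
Sum = 1 + 1 + 1 + 1 + 2 + 1 + 1 + 2 + 1 + 2 + 1 + 2 = 16.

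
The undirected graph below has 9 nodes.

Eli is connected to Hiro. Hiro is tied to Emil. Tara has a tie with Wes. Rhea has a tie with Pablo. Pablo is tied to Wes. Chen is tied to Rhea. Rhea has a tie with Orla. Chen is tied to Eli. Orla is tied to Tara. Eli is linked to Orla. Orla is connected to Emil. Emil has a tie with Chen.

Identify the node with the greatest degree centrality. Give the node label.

Orla

Degrees — Chen:3, Eli:3, Emil:3, Hiro:2, Orla:4, Pablo:2, Rhea:3, Tara:2, Wes:2.
The maximum is 4, attained only by Orla.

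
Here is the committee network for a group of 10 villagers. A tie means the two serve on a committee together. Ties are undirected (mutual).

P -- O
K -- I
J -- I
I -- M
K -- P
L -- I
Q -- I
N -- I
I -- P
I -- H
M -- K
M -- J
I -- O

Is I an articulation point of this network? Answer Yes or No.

Removing I leaves {J, K, M, O, and P} with no path to {L}, so the network splits into 5 components. I is a cut vertex.

Yes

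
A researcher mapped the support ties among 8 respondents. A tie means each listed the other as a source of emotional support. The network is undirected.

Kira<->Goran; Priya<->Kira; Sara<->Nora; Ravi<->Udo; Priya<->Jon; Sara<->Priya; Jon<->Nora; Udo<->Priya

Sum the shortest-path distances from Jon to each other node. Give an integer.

Distances from Jon: Goran:3, Kira:2, Nora:1, Priya:1, Ravi:3, Sara:2, Udo:2.
Sum = 3 + 2 + 1 + 1 + 3 + 2 + 2 = 14.

14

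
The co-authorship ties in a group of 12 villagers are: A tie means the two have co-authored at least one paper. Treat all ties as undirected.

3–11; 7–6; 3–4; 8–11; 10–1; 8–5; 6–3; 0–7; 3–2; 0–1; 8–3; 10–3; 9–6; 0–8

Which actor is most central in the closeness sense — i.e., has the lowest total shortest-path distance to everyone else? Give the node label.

Farness (sum of distances to all others) for each node — 0:22, 1:27, 2:26, 3:16, 4:26, 5:29, 6:21, 7:25, 8:19, 9:31, 10:23, 11:23.
The smallest farness is 16, for 3, so 3 has the highest closeness.

3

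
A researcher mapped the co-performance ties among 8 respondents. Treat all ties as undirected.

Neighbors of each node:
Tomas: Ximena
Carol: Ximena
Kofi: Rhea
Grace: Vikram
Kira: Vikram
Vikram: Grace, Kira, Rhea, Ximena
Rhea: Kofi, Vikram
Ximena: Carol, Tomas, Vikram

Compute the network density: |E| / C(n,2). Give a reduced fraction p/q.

1/4

There are 7 edges and 8 nodes, so the maximum possible is C(8,2) = 28.
Density = 7/28 = 1/4.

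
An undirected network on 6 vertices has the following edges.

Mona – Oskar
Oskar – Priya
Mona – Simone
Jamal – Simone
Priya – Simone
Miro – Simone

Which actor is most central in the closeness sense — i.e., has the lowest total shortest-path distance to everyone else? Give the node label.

Farness (sum of distances to all others) for each node — Jamal:10, Miro:10, Mona:8, Oskar:10, Priya:8, Simone:6.
The smallest farness is 6, for Simone, so Simone has the highest closeness.

Simone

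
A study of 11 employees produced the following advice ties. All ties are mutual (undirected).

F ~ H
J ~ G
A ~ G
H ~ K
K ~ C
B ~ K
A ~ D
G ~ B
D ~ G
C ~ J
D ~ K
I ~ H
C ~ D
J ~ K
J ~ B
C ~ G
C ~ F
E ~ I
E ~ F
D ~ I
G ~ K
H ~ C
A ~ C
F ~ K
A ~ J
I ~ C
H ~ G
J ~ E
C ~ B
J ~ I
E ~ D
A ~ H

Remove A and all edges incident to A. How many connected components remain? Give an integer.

1

A's neighbors (C, D, G, H, and J) remain reachable from one another through other ties, so the rest of the network stays in one piece.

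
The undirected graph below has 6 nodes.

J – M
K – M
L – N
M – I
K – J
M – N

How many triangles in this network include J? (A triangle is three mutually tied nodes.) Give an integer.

1

J's neighbors: K and M.
Neighbor pairs that are themselves tied: J–K–M. Each forms one triangle with J, for 1 in total.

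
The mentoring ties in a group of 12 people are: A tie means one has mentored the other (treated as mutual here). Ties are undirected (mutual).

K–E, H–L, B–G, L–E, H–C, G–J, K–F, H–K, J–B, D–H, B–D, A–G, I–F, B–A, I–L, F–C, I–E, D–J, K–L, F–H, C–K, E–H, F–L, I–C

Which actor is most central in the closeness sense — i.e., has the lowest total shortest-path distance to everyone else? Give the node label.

H

Farness (sum of distances to all others) for each node — A:34, B:25, C:24, D:20, E:24, F:23, G:33, H:18, I:29, J:26, K:23, L:23.
The smallest farness is 18, for H, so H has the highest closeness.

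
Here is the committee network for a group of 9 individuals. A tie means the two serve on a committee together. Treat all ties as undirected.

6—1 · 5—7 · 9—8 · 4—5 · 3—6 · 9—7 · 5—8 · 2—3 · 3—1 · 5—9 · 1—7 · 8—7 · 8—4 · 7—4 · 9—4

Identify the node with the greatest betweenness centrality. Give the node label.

Unnormalized betweenness of each node: 1:15, 2:0, 3:7, 4:0, 5:0, 6:0, 7:16, 8:0, 9:0.
7 has the largest value, 16, making it the main broker — the node through which the most shortest paths run.

7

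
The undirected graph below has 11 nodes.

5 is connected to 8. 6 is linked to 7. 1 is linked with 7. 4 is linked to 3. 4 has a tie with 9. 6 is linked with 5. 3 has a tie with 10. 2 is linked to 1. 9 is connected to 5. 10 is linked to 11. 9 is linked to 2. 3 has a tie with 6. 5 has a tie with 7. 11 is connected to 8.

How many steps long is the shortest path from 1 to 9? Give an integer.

2

One shortest route is 1 – 2 – 9, which uses 2 edges, and 1 and 9 are not directly tied, so nothing shorter exists. So d(1,9) = 2.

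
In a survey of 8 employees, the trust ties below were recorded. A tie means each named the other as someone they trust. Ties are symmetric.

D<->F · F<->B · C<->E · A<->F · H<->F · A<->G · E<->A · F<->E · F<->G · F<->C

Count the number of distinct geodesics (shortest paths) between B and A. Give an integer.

1

The shortest distance is 2, and the only length-2 path is B–F–A. So there is exactly 1 shortest path.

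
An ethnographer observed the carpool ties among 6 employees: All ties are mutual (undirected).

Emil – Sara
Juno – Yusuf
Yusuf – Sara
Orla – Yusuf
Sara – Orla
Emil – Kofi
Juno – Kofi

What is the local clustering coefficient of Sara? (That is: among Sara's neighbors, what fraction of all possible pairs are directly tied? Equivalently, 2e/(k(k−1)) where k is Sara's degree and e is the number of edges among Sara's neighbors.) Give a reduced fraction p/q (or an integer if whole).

1/3

Sara's neighbors: Emil, Orla, and Yusuf (k = 3).
Possible neighbor pairs: C(3,2) = 3. Edges among them: Orla–Yusuf → e = 1.
Clustering(Sara) = 1/3.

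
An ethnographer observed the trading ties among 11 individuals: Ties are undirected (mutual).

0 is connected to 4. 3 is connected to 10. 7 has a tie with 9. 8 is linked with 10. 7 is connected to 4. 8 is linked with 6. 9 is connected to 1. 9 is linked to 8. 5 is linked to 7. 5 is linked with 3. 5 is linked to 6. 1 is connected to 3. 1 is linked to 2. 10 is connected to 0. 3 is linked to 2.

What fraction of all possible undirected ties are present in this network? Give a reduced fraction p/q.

3/11

There are 15 edges and 11 nodes, so the maximum possible is C(11,2) = 55.
Density = 15/55 = 3/11.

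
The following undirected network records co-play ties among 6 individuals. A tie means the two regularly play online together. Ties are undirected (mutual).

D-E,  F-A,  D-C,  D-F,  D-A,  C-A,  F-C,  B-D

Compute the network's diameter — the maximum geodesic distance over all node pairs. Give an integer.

Eccentricity of each node (its greatest distance to any other): A:2, B:2, C:2, D:1, E:2, F:2.
The maximum eccentricity is 2, realized for instance by the pair E–C via E – D – C. So the diameter is 2.

2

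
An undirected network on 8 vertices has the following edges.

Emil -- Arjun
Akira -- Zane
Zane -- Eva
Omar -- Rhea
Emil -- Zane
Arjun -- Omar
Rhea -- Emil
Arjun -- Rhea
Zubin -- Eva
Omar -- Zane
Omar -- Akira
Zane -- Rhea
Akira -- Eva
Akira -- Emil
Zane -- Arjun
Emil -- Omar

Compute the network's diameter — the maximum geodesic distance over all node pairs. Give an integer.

3

Eccentricity of each node (its greatest distance to any other): Akira:2, Arjun:3, Emil:3, Eva:2, Omar:3, Rhea:3, Zane:2, Zubin:3.
The maximum eccentricity is 3, realized for instance by the pair Zubin–Emil via Zubin – Eva – Akira – Emil. So the diameter is 3.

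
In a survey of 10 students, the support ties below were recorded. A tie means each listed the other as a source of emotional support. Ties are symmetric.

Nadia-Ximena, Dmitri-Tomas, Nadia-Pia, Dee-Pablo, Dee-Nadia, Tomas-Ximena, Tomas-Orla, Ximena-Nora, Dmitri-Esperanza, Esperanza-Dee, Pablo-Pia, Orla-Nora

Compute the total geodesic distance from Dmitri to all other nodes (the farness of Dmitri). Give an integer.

Distances from Dmitri: Dee:2, Esperanza:1, Nadia:3, Nora:3, Orla:2, Pablo:3, Pia:4, Tomas:1, Ximena:2.
Sum = 2 + 1 + 3 + 3 + 2 + 3 + 4 + 1 + 2 = 21.

21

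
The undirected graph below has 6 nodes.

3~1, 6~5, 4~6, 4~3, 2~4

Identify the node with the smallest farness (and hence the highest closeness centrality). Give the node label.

4

Farness (sum of distances to all others) for each node — 1:13, 2:11, 3:9, 4:7, 5:13, 6:9.
The smallest farness is 7, for 4, so 4 has the highest closeness.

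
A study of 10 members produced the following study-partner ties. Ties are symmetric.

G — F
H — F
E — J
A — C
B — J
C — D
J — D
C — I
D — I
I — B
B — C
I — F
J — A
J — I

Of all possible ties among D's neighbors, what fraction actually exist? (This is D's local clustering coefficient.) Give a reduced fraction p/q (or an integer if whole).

2/3

D's neighbors: C, I, and J (k = 3).
Possible neighbor pairs: C(3,2) = 3. Edges among them: C–I, I–J → e = 2.
Clustering(D) = 2/3.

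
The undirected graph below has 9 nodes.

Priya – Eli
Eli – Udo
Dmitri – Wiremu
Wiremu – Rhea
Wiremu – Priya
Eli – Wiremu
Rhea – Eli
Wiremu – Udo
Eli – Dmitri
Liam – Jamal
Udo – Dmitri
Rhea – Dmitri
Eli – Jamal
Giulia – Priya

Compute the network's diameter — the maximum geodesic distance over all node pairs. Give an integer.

4

Eccentricity of each node (its greatest distance to any other): Dmitri:3, Eli:2, Giulia:4, Jamal:3, Liam:4, Priya:3, Rhea:3, Udo:3, Wiremu:3.
The maximum eccentricity is 4, realized for instance by the pair Giulia–Liam via Giulia – Priya – Eli – Jamal – Liam. So the diameter is 4.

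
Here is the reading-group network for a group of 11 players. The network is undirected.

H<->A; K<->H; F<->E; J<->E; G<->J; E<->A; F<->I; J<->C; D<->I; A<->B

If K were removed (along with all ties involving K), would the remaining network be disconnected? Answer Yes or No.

No

Even without K, every remaining node can still reach every other (the residual graph is connected), so K is not a cut vertex.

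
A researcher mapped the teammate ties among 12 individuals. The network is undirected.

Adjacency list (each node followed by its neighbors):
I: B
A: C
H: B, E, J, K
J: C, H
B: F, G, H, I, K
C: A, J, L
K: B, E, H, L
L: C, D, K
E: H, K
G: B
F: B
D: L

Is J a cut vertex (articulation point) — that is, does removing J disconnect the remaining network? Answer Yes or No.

Even without J, every remaining node can still reach every other (the residual graph is connected), so J is not a cut vertex.

No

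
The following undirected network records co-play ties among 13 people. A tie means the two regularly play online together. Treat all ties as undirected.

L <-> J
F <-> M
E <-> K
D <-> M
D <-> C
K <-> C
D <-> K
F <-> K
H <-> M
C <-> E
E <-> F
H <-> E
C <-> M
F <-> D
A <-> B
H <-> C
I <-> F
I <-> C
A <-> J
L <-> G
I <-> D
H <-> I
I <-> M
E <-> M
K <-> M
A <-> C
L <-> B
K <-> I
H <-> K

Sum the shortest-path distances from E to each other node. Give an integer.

Distances from E: A:2, B:3, C:1, D:2, F:1, G:5, H:1, I:2, J:3, K:1, L:4, M:1.
Sum = 2 + 3 + 1 + 2 + 1 + 5 + 1 + 2 + 3 + 1 + 4 + 1 = 26.

26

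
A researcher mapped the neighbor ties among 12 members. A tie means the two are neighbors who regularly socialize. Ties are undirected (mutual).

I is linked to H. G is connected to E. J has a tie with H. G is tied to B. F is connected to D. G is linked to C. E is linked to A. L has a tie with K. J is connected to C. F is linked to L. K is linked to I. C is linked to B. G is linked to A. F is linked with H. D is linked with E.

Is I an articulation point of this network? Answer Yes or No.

Even without I, every remaining node can still reach every other (the residual graph is connected), so I is not a cut vertex.

No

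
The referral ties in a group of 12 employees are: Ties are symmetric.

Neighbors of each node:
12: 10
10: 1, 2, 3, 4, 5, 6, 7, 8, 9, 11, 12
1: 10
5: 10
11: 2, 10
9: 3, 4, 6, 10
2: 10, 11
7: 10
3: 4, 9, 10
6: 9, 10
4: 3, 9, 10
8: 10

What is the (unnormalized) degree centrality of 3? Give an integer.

3 is directly tied to 4, 9, and 10. That is 3 neighbors, so the degree of 3 is 3.

3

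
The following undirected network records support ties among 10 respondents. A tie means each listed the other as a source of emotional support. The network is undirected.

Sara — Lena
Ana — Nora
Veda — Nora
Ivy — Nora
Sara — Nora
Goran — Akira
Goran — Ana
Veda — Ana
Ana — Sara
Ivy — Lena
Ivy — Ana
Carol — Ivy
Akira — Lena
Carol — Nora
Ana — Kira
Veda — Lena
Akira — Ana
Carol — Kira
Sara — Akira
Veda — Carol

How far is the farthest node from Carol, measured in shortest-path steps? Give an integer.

Distances from Carol: Akira:3, Ana:2, Goran:3, Ivy:1, Kira:1, Lena:2, Nora:1, Sara:2, Veda:1.
The largest is 3 (to Akira and Goran), so the eccentricity of Carol is 3.

3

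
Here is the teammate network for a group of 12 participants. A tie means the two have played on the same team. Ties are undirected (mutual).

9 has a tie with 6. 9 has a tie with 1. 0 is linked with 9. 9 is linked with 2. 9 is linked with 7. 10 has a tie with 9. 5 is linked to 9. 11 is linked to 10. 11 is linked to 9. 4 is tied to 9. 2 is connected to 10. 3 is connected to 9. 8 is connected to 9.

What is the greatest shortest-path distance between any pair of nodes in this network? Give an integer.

Eccentricity of each node (its greatest distance to any other): 0:2, 1:2, 2:2, 3:2, 4:2, 5:2, 6:2, 7:2, 8:2, 9:1, 10:2, 11:2.
The maximum eccentricity is 2, realized for instance by the pair 11–3 via 11 – 9 – 3. So the diameter is 2.

2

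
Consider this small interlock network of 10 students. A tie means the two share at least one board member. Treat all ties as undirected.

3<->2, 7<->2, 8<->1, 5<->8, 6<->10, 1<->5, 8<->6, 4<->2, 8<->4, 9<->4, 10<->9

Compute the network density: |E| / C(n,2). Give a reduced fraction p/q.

There are 11 edges and 10 nodes, so the maximum possible is C(10,2) = 45.
Density = 11/45.

11/45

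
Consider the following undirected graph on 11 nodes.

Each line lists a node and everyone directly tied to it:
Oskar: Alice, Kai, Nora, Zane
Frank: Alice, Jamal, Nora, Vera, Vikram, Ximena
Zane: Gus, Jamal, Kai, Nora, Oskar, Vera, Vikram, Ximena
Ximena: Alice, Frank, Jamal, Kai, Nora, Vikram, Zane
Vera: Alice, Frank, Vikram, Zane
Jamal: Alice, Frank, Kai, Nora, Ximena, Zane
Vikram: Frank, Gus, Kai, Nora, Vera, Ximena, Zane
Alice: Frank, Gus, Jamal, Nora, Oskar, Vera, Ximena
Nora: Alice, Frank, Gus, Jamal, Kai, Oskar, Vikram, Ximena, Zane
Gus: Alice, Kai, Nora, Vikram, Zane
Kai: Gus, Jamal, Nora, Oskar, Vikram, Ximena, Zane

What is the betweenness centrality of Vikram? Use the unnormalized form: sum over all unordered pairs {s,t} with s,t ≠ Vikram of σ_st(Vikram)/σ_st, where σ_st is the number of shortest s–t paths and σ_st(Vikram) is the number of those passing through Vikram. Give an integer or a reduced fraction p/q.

139/60

Pairs whose geodesics pass through Vikram — Nora–Vera: 1/4; Kai–Vera: 1/2; Kai–Frank: 1/4; Zane–Frank: 1/5; Vera–Gus: 1/3; Vera–Ximena: 1/4; Frank–Gus: 1/3; Gus–Ximena: 1/5.
All other pairs contribute 0.
Summing the contributions gives betweenness(Vikram) = 139/60.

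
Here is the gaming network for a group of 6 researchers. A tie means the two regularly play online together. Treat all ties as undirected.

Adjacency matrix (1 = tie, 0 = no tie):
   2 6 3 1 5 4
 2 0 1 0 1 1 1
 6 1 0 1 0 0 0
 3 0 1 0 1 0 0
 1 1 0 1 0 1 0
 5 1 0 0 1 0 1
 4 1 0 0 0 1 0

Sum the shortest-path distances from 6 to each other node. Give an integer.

8

Distances from 6: 1:2, 2:1, 3:1, 4:2, 5:2.
Sum = 2 + 1 + 1 + 2 + 2 = 8.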